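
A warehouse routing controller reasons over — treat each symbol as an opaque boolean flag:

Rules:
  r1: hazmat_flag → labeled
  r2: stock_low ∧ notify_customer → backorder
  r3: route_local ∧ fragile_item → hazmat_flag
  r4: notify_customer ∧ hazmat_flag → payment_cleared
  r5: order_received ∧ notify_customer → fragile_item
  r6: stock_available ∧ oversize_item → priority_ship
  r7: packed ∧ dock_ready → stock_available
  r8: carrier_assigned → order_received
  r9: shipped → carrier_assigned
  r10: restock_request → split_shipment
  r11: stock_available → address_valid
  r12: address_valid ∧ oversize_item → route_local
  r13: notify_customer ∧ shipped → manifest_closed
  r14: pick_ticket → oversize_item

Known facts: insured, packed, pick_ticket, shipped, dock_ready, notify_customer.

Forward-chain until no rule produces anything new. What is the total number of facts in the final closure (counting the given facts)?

18

Round 1: r7 [packed ∧ dock_ready → stock_available]; r9 [shipped → carrier_assigned]; r13 [notify_customer ∧ shipped → manifest_closed]; r14 [pick_ticket → oversize_item]. New: stock_available, carrier_assigned, manifest_closed, oversize_item.
Round 2: r6 [stock_available ∧ oversize_item → priority_ship]; r8 [carrier_assigned → order_received]; r11 [stock_available → address_valid]. New: priority_ship, order_received, address_valid.
Round 3: r5 [order_received ∧ notify_customer → fragile_item]; r12 [address_valid ∧ oversize_item → route_local]. New: fragile_item, route_local.
Round 4: r3 [route_local ∧ fragile_item → hazmat_flag]. New: hazmat_flag.
Round 5: r1 [hazmat_flag → labeled]; r4 [notify_customer ∧ hazmat_flag → payment_cleared]. New: labeled, payment_cleared.
Closure: {address_valid, carrier_assigned, dock_ready, fragile_item, hazmat_flag, insured, labeled, manifest_closed, notify_customer, order_received, oversize_item, packed, payment_cleared, pick_ticket, priority_ship, route_local, shipped, stock_available} — 18 facts.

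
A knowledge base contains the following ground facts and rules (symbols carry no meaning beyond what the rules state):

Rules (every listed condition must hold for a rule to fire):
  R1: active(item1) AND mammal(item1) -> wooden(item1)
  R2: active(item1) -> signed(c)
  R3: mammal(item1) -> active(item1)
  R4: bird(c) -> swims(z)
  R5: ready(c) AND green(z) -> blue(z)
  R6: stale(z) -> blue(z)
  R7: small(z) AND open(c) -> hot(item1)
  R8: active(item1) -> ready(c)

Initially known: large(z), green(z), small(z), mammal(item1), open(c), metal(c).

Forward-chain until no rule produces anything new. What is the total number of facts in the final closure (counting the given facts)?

12

Round 1 fires R3, R7, giving active(item1), hot(item1).
Round 2 fires R1, R2, R8, giving wooden(item1), signed(c), ready(c).
Round 3 fires R5, giving blue(z).
Closure: {active(item1), blue(z), green(z), hot(item1), large(z), mammal(item1), metal(c), open(c), ready(c), signed(c), small(z), wooden(item1)} — 12 facts.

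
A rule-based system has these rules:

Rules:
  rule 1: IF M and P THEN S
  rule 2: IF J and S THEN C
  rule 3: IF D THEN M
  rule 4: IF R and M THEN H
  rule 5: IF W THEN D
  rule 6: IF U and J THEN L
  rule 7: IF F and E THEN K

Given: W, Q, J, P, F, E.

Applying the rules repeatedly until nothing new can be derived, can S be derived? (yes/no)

yes

Round 1 — rule 5, rule 7, derive D, K.
Round 2 — rule 3, derive M.
Round 3 — rule 1, derive S.
Round 4 — rule 2, derive C.
S appears in round 3, so it is derivable.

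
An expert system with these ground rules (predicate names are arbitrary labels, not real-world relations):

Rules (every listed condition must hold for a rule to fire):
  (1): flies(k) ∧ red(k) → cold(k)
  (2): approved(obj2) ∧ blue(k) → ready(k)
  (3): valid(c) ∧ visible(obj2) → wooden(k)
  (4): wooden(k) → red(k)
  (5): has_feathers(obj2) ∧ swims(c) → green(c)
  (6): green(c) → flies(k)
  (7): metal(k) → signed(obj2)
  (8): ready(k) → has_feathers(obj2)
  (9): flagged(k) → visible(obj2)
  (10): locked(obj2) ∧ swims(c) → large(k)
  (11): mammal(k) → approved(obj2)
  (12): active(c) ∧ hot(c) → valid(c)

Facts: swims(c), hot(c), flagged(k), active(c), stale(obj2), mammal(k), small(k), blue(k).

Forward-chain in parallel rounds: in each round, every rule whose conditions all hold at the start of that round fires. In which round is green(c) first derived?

Round 1: (9) [flagged(k) → visible(obj2)]; (11) [mammal(k) → approved(obj2)]; (12) [active(c) ∧ hot(c) → valid(c)]. New: visible(obj2), approved(obj2), valid(c).
Round 2: (2) [approved(obj2) ∧ blue(k) → ready(k)]; (3) [valid(c) ∧ visible(obj2) → wooden(k)]. New: ready(k), wooden(k).
Round 3: (4) [wooden(k) → red(k)]; (8) [ready(k) → has_feathers(obj2)]. New: red(k), has_feathers(obj2).
Round 4: (5) [has_feathers(obj2) ∧ swims(c) → green(c)]. New: green(c).
green(c) first appears in round 4.

4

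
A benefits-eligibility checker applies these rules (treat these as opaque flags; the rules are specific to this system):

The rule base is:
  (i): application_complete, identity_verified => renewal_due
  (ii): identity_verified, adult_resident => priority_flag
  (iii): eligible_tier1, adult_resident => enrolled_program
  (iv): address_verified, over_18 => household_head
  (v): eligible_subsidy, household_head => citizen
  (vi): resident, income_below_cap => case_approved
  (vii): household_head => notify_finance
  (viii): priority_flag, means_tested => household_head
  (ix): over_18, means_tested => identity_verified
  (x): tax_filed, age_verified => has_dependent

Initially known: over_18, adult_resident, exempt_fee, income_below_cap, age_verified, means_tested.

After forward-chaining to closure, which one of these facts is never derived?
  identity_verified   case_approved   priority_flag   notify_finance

Round 1: (ix) [over_18, means_tested => identity_verified]. Adds identity_verified.
Round 2: (ii) [identity_verified, adult_resident => priority_flag]. Adds priority_flag.
Round 3: (viii) [priority_flag, means_tested => household_head]. Adds household_head.
Round 4: (vii) [household_head => notify_finance]. Adds notify_finance.
Derived: identity_verified (round 1), notify_finance (round 4), priority_flag (round 2). case_approved never appears in any round.

case_approved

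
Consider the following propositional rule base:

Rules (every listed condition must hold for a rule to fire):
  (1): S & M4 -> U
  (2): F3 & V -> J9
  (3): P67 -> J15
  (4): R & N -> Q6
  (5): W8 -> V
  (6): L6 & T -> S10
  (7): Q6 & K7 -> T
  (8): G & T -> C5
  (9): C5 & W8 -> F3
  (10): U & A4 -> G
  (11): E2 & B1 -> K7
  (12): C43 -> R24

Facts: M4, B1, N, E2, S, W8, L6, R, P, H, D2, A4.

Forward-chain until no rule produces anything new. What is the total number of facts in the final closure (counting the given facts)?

22

Round 1: (1) [S & M4 -> U]; (4) [R & N -> Q6]; (5) [W8 -> V]; (11) [E2 & B1 -> K7]. New: U, Q6, V, K7.
Round 2: (7) [Q6 & K7 -> T]; (10) [U & A4 -> G]. New: T, G.
Round 3: (6) [L6 & T -> S10]; (8) [G & T -> C5]. New: S10, C5.
Round 4: (9) [C5 & W8 -> F3]. New: F3.
Round 5: (2) [F3 & V -> J9]. New: J9.
Closure: {A4, B1, C5, D2, E2, F3, G, H, J9, K7, L6, M4, N, P, Q6, R, S, S10, T, U, V, W8} — 22 facts.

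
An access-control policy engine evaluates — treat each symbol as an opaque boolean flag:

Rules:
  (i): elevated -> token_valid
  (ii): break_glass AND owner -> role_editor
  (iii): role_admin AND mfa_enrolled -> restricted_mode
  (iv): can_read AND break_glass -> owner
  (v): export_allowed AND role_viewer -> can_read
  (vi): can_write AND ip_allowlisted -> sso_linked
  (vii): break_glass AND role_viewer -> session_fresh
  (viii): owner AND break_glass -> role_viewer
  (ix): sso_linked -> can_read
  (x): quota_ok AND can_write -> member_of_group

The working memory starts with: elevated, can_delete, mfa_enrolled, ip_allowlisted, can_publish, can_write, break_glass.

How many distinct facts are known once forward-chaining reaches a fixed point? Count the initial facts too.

Round 1: (i) [elevated -> token_valid]; (vi) [can_write AND ip_allowlisted -> sso_linked]. New: token_valid, sso_linked.
Round 2: (ix) [sso_linked -> can_read]. New: can_read.
Round 3: (iv) [can_read AND break_glass -> owner]. New: owner.
Round 4: (ii) [break_glass AND owner -> role_editor]; (viii) [owner AND break_glass -> role_viewer]. New: role_editor, role_viewer.
Round 5: (vii) [break_glass AND role_viewer -> session_fresh]. New: session_fresh.
Closure: {break_glass, can_delete, can_publish, can_read, can_write, elevated, ip_allowlisted, mfa_enrolled, owner, role_editor, role_viewer, session_fresh, sso_linked, token_valid} — 14 facts.

14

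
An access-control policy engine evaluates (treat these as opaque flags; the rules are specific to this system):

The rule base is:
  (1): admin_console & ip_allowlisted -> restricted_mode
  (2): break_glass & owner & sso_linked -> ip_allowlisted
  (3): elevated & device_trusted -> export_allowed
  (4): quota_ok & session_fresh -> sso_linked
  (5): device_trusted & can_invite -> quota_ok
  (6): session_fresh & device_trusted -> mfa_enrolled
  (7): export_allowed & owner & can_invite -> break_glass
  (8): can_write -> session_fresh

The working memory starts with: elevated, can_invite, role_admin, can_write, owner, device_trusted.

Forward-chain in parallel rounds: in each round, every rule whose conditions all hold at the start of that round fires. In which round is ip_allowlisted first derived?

3

[1] (3) [elevated & device_trusted -> export_allowed]; (5) [device_trusted & can_invite -> quota_ok]; (8) [can_write -> session_fresh]. ⇒ new: export_allowed, quota_ok, session_fresh.
[2] (4) [quota_ok & session_fresh -> sso_linked]; (6) [session_fresh & device_trusted -> mfa_enrolled]; (7) [export_allowed & owner & can_invite -> break_glass]. ⇒ new: sso_linked, mfa_enrolled, break_glass.
[3] (2) [break_glass & owner & sso_linked -> ip_allowlisted]. ⇒ new: ip_allowlisted.
ip_allowlisted first appears in round 3.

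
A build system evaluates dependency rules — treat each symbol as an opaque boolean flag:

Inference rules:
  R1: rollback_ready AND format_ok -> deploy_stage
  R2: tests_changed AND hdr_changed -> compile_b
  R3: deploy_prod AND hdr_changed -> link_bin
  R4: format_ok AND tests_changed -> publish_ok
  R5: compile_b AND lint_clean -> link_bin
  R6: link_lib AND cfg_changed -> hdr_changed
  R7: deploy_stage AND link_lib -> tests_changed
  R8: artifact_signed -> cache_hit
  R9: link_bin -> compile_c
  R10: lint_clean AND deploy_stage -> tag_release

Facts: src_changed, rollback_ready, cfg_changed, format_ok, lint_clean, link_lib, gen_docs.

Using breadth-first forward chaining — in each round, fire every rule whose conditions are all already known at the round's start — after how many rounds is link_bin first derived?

Round 1: R1 [rollback_ready AND format_ok -> deploy_stage]; R6 [link_lib AND cfg_changed -> hdr_changed]. New: deploy_stage, hdr_changed.
Round 2: R7 [deploy_stage AND link_lib -> tests_changed]; R10 [lint_clean AND deploy_stage -> tag_release]. New: tests_changed, tag_release.
Round 3: R2 [tests_changed AND hdr_changed -> compile_b]; R4 [format_ok AND tests_changed -> publish_ok]. New: compile_b, publish_ok.
Round 4: R5 [compile_b AND lint_clean -> link_bin]. New: link_bin.
link_bin first appears in round 4.

4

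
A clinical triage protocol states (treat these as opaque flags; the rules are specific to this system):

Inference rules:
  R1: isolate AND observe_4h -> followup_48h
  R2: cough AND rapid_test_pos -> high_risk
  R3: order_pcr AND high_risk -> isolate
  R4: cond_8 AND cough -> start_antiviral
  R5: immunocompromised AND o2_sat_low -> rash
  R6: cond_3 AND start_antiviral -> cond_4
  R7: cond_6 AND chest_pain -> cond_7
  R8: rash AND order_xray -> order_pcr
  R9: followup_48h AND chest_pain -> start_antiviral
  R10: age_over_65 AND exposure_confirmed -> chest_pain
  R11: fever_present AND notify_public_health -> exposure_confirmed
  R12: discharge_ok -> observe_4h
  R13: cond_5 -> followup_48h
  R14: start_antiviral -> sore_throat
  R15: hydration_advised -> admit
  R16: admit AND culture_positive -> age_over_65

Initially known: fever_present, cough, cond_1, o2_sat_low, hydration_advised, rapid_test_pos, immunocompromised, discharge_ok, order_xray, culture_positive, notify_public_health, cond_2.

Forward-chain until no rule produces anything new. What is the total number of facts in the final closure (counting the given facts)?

[1] R2 [cough AND rapid_test_pos -> high_risk]; R5 [immunocompromised AND o2_sat_low -> rash]; R11 [fever_present AND notify_public_health -> exposure_confirmed]; R12 [discharge_ok -> observe_4h]; R15 [hydration_advised -> admit]. ⇒ new: high_risk, rash, exposure_confirmed, observe_4h, admit.
[2] R8 [rash AND order_xray -> order_pcr]; R16 [admit AND culture_positive -> age_over_65]. ⇒ new: order_pcr, age_over_65.
[3] R3 [order_pcr AND high_risk -> isolate]; R10 [age_over_65 AND exposure_confirmed -> chest_pain]. ⇒ new: isolate, chest_pain.
[4] R1 [isolate AND observe_4h -> followup_48h]. ⇒ new: followup_48h.
[5] R9 [followup_48h AND chest_pain -> start_antiviral]. ⇒ new: start_antiviral.
[6] R14 [start_antiviral -> sore_throat]. ⇒ new: sore_throat.
Closure: {admit, age_over_65, chest_pain, cond_1, cond_2, cough, culture_positive, discharge_ok, exposure_confirmed, fever_present, followup_48h, high_risk, hydration_advised, immunocompromised, isolate, notify_public_health, o2_sat_low, observe_4h, order_pcr, order_xray, rapid_test_pos, rash, sore_throat, start_antiviral} — 24 facts.

24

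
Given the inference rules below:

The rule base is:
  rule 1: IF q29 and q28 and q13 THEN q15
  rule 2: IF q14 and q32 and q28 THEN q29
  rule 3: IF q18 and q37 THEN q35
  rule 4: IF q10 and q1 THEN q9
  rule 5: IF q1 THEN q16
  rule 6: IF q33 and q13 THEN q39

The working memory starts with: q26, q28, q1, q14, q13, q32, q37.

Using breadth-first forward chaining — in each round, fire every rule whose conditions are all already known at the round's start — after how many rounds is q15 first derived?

Round 1 — rule 2, rule 5, derive q29, q16.
Round 2 — rule 1, derive q15.
q15 first appears in round 2.

2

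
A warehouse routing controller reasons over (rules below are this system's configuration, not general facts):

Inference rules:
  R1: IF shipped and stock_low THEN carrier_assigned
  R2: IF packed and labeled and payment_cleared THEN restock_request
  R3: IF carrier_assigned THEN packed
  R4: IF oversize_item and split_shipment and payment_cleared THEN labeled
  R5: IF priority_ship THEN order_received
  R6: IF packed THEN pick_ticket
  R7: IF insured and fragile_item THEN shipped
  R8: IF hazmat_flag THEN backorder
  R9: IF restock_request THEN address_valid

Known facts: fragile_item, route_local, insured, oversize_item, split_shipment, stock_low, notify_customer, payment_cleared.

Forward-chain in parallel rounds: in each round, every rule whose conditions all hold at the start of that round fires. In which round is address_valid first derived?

5

Round 1: R4 [IF oversize_item and split_shipment and payment_cleared THEN labeled]; R7 [IF insured and fragile_item THEN shipped]. New: labeled, shipped.
Round 2: R1 [IF shipped and stock_low THEN carrier_assigned]. New: carrier_assigned.
Round 3: R3 [IF carrier_assigned THEN packed]. New: packed.
Round 4: R2 [IF packed and labeled and payment_cleared THEN restock_request]; R6 [IF packed THEN pick_ticket]. New: restock_request, pick_ticket.
Round 5: R9 [IF restock_request THEN address_valid]. New: address_valid.
address_valid first appears in round 5.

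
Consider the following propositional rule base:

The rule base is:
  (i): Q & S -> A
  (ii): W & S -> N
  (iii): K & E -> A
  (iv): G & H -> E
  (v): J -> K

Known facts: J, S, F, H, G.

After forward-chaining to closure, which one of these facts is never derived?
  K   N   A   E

Round 1 — (iv), (v), derive E, K.
Round 2 — (iii), derive A.
Derived: E (round 1), K (round 1), A (round 2). N never appears in any round.

N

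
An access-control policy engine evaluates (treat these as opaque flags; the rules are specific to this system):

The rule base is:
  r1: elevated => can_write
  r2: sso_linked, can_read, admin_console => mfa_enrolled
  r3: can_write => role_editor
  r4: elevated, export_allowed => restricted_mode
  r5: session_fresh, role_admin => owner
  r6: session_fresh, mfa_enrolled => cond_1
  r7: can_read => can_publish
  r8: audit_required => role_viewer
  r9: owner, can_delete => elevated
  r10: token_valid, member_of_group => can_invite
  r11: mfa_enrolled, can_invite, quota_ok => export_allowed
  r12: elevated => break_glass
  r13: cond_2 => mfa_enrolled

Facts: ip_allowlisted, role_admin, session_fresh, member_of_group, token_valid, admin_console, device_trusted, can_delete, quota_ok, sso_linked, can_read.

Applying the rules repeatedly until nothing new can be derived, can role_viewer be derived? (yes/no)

[1] r2 [sso_linked, can_read, admin_console => mfa_enrolled]; r5 [session_fresh, role_admin => owner]; r7 [can_read => can_publish]; r10 [token_valid, member_of_group => can_invite]. ⇒ new: mfa_enrolled, owner, can_publish, can_invite.
[2] r6 [session_fresh, mfa_enrolled => cond_1]; r9 [owner, can_delete => elevated]; r11 [mfa_enrolled, can_invite, quota_ok => export_allowed]. ⇒ new: cond_1, elevated, export_allowed.
[3] r1 [elevated => can_write]; r4 [elevated, export_allowed => restricted_mode]; r12 [elevated => break_glass]. ⇒ new: can_write, restricted_mode, break_glass.
[4] r3 [can_write => role_editor]. ⇒ new: role_editor.
Fixed point reached. role_viewer is concluded only by r8; r8 needs audit_required (never derived).

no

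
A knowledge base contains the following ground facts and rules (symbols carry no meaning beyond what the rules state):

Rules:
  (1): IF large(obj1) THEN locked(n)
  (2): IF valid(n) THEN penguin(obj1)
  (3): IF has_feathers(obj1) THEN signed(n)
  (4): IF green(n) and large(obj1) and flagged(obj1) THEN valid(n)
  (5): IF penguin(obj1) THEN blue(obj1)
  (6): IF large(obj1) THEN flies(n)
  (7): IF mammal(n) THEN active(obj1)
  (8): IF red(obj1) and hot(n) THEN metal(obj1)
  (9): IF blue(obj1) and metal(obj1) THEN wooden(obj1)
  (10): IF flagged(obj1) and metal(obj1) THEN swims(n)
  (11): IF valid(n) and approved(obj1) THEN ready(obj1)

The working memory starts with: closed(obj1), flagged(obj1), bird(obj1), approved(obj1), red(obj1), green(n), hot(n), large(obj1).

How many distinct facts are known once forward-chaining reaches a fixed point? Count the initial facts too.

[1] (1) [IF large(obj1) THEN locked(n)]; (4) [IF green(n) and large(obj1) and flagged(obj1) THEN valid(n)]; (6) [IF large(obj1) THEN flies(n)]; (8) [IF red(obj1) and hot(n) THEN metal(obj1)]. ⇒ new: locked(n), valid(n), flies(n), metal(obj1).
[2] (2) [IF valid(n) THEN penguin(obj1)]; (10) [IF flagged(obj1) and metal(obj1) THEN swims(n)]; (11) [IF valid(n) and approved(obj1) THEN ready(obj1)]. ⇒ new: penguin(obj1), swims(n), ready(obj1).
[3] (5) [IF penguin(obj1) THEN blue(obj1)]. ⇒ new: blue(obj1).
[4] (9) [IF blue(obj1) and metal(obj1) THEN wooden(obj1)]. ⇒ new: wooden(obj1).
Closure: {approved(obj1), bird(obj1), blue(obj1), closed(obj1), flagged(obj1), flies(n), green(n), hot(n), large(obj1), locked(n), metal(obj1), penguin(obj1), ready(obj1), red(obj1), swims(n), valid(n), wooden(obj1)} — 17 facts.

17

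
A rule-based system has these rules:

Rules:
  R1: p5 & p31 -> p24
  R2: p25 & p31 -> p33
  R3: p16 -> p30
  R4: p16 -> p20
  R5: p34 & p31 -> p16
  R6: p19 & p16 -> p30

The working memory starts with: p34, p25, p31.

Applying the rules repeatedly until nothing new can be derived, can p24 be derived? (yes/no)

no

Round 1: R2 [p25 & p31 -> p33]; R5 [p34 & p31 -> p16]. Adds p33, p16.
Round 2: R3 [p16 -> p30]; R4 [p16 -> p20]. Adds p30, p20.
Fixed point reached. p24 is concluded only by R1; R1 needs p5 (never derived).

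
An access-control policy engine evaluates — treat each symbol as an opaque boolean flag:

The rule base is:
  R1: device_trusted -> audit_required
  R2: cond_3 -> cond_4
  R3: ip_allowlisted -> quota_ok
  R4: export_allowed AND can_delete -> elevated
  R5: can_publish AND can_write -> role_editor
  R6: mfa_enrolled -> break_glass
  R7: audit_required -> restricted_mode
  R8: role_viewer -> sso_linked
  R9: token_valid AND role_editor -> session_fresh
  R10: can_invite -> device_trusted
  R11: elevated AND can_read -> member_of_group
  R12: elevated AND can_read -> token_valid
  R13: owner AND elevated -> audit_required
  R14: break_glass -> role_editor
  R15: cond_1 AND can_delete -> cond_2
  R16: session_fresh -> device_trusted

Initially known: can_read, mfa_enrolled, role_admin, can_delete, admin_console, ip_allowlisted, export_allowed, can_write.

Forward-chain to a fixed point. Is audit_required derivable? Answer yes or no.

yes

Round 1 fires R3, R4, R6, giving quota_ok, elevated, break_glass.
Round 2 fires R11, R12, R14, giving member_of_group, token_valid, role_editor.
Round 3 fires R9, giving session_fresh.
Round 4 fires R16, giving device_trusted.
Round 5 fires R1, giving audit_required.
Round 6 fires R7, giving restricted_mode.
audit_required appears in round 5, so it is derivable.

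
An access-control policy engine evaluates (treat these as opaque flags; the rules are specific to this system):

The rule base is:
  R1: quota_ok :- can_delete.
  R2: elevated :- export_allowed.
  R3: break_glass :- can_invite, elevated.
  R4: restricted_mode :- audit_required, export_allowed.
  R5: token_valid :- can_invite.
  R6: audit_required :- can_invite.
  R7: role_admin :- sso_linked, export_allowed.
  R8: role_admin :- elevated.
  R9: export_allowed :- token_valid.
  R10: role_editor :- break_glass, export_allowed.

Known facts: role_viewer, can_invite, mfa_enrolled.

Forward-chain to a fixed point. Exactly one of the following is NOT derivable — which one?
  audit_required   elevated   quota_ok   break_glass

Round 1 fires R5, R6, giving token_valid, audit_required.
Round 2 fires R9, giving export_allowed.
Round 3 fires R2, R4, giving elevated, restricted_mode.
Round 4 fires R3, R8, giving break_glass, role_admin.
Round 5 fires R10, giving role_editor.
Derived: break_glass (round 4), audit_required (round 1), elevated (round 3). quota_ok never appears in any round.

quota_ok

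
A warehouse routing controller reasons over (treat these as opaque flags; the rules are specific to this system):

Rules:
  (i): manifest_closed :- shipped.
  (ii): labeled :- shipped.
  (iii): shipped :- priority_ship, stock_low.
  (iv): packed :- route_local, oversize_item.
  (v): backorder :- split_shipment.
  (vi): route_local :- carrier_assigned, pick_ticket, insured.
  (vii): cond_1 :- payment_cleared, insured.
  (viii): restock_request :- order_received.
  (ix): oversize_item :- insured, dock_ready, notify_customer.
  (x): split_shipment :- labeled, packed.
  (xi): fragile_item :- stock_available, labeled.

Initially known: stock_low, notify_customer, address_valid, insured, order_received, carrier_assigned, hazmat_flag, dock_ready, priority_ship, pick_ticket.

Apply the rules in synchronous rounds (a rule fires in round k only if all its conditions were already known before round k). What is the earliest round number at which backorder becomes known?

Round 1: (iii) [shipped :- priority_ship, stock_low.]; (vi) [route_local :- carrier_assigned, pick_ticket, insured.]; (viii) [restock_request :- order_received.]; (ix) [oversize_item :- insured, dock_ready, notify_customer.]. Adds shipped, route_local, restock_request, oversize_item.
Round 2: (i) [manifest_closed :- shipped.]; (ii) [labeled :- shipped.]; (iv) [packed :- route_local, oversize_item.]. Adds manifest_closed, labeled, packed.
Round 3: (x) [split_shipment :- labeled, packed.]. Adds split_shipment.
Round 4: (v) [backorder :- split_shipment.]. Adds backorder.
backorder first appears in round 4.

4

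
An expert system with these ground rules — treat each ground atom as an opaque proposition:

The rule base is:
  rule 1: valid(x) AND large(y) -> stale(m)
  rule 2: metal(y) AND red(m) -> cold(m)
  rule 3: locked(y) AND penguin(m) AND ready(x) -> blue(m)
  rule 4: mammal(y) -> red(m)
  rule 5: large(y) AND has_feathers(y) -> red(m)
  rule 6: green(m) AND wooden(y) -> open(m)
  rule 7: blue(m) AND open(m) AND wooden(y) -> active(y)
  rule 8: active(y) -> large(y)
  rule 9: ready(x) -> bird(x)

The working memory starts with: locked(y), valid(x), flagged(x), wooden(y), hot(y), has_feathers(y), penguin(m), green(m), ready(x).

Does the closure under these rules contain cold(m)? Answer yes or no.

Round 1: rule 3 [locked(y) AND penguin(m) AND ready(x) -> blue(m)]; rule 6 [green(m) AND wooden(y) -> open(m)]; rule 9 [ready(x) -> bird(x)]. New: blue(m), open(m), bird(x).
Round 2: rule 7 [blue(m) AND open(m) AND wooden(y) -> active(y)]. New: active(y).
Round 3: rule 8 [active(y) -> large(y)]. New: large(y).
Round 4: rule 1 [valid(x) AND large(y) -> stale(m)]; rule 5 [large(y) AND has_feathers(y) -> red(m)]. New: stale(m), red(m).
Fixed point reached. cold(m) is concluded only by rule 2; rule 2 needs metal(y) (never derived).

no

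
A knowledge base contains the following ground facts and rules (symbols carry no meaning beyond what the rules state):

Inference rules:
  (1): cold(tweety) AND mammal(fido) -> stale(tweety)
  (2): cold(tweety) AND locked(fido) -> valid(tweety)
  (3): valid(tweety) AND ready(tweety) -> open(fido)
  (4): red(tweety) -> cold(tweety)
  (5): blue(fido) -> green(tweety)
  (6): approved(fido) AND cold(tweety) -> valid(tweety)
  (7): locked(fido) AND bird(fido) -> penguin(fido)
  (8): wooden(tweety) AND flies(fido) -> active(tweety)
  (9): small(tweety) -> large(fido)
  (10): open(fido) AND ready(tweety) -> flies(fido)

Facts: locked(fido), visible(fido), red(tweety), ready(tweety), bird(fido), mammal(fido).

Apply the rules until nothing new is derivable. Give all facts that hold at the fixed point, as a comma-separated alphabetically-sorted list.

bird(fido), cold(tweety), flies(fido), locked(fido), mammal(fido), open(fido), penguin(fido), ready(tweety), red(tweety), stale(tweety), valid(tweety), visible(fido)

Round 1: (4) [red(tweety) -> cold(tweety)]; (7) [locked(fido) AND bird(fido) -> penguin(fido)]. Adds cold(tweety), penguin(fido).
Round 2: (1) [cold(tweety) AND mammal(fido) -> stale(tweety)]; (2) [cold(tweety) AND locked(fido) -> valid(tweety)]. Adds stale(tweety), valid(tweety).
Round 3: (3) [valid(tweety) AND ready(tweety) -> open(fido)]. Adds open(fido).
Round 4: (10) [open(fido) AND ready(tweety) -> flies(fido)]. Adds flies(fido).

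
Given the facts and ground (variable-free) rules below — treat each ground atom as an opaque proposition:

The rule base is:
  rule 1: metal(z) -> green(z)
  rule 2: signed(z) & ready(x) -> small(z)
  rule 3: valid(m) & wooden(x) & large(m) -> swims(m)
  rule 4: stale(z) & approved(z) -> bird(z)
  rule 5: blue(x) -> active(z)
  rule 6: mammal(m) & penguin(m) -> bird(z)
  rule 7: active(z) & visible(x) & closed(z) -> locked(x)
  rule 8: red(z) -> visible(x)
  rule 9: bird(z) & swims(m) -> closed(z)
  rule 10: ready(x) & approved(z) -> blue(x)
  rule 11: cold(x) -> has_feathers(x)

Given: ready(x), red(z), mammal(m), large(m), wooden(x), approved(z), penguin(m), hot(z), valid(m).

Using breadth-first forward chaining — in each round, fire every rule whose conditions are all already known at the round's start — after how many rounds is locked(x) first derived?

Round 1 — rule 3, rule 6, rule 8, rule 10, derive swims(m), bird(z), visible(x), blue(x).
Round 2 — rule 5, rule 9, derive active(z), closed(z).
Round 3 — rule 7, derive locked(x).
locked(x) first appears in round 3.

3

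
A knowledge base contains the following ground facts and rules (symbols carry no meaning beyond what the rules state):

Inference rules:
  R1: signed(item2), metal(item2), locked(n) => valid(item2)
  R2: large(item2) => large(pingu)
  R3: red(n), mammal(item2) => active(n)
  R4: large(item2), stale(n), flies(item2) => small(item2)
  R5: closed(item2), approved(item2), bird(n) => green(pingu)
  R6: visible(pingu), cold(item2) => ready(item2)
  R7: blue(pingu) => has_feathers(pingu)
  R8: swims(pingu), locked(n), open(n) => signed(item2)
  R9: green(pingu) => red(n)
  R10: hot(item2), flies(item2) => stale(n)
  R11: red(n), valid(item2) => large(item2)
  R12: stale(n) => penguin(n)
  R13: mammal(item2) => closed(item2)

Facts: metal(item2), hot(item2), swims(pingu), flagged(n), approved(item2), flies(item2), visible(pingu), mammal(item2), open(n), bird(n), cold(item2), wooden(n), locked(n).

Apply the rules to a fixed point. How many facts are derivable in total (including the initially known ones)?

25

Round 1: R6 [visible(pingu), cold(item2) => ready(item2)]; R8 [swims(pingu), locked(n), open(n) => signed(item2)]; R10 [hot(item2), flies(item2) => stale(n)]; R13 [mammal(item2) => closed(item2)]. Adds ready(item2), signed(item2), stale(n), closed(item2).
Round 2: R1 [signed(item2), metal(item2), locked(n) => valid(item2)]; R5 [closed(item2), approved(item2), bird(n) => green(pingu)]; R12 [stale(n) => penguin(n)]. Adds valid(item2), green(pingu), penguin(n).
Round 3: R9 [green(pingu) => red(n)]. Adds red(n).
Round 4: R3 [red(n), mammal(item2) => active(n)]; R11 [red(n), valid(item2) => large(item2)]. Adds active(n), large(item2).
Round 5: R2 [large(item2) => large(pingu)]; R4 [large(item2), stale(n), flies(item2) => small(item2)]. Adds large(pingu), small(item2).
Closure: {active(n), approved(item2), bird(n), closed(item2), cold(item2), flagged(n), flies(item2), green(pingu), hot(item2), large(item2), large(pingu), locked(n), mammal(item2), metal(item2), open(n), penguin(n), ready(item2), red(n), signed(item2), small(item2), stale(n), swims(pingu), valid(item2), visible(pingu), wooden(n)} — 25 facts.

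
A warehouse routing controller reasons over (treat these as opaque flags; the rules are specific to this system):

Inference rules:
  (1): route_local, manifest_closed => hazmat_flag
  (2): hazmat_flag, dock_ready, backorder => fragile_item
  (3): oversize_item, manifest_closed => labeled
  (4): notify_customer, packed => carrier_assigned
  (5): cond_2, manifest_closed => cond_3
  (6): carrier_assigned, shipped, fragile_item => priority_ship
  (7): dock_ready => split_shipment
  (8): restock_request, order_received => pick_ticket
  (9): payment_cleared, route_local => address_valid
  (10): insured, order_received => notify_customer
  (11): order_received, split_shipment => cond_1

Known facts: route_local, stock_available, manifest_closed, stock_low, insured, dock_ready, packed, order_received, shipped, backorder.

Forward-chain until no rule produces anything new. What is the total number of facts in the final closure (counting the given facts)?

17

[1] (1) [route_local, manifest_closed => hazmat_flag]; (7) [dock_ready => split_shipment]; (10) [insured, order_received => notify_customer]. ⇒ new: hazmat_flag, split_shipment, notify_customer.
[2] (2) [hazmat_flag, dock_ready, backorder => fragile_item]; (4) [notify_customer, packed => carrier_assigned]; (11) [order_received, split_shipment => cond_1]. ⇒ new: fragile_item, carrier_assigned, cond_1.
[3] (6) [carrier_assigned, shipped, fragile_item => priority_ship]. ⇒ new: priority_ship.
Closure: {backorder, carrier_assigned, cond_1, dock_ready, fragile_item, hazmat_flag, insured, manifest_closed, notify_customer, order_received, packed, priority_ship, route_local, shipped, split_shipment, stock_available, stock_low} — 17 facts.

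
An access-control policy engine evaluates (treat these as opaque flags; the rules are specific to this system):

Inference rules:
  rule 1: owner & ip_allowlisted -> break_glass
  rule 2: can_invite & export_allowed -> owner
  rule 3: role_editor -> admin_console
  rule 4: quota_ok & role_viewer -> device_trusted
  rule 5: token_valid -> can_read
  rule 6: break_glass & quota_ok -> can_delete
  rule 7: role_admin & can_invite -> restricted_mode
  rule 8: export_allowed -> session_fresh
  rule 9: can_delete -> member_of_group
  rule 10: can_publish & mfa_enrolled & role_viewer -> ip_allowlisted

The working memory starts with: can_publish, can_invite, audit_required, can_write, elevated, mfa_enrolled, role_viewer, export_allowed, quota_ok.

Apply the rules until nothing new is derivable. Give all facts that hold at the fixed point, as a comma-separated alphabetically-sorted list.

audit_required, break_glass, can_delete, can_invite, can_publish, can_write, device_trusted, elevated, export_allowed, ip_allowlisted, member_of_group, mfa_enrolled, owner, quota_ok, role_viewer, session_fresh

Round 1 — rule 2, rule 4, rule 8, rule 10, derive owner, device_trusted, session_fresh, ip_allowlisted.
Round 2 — rule 1, derive break_glass.
Round 3 — rule 6, derive can_delete.
Round 4 — rule 9, derive member_of_group.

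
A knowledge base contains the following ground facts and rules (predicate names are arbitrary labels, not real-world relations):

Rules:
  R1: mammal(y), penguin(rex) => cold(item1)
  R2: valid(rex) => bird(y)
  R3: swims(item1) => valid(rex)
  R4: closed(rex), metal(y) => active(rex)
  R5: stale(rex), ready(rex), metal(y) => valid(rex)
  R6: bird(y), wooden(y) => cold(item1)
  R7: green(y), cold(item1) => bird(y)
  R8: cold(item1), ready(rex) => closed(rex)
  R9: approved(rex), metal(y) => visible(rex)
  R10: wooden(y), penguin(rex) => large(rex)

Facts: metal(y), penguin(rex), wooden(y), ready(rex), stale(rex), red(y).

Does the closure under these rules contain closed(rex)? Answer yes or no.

Round 1: R5 [stale(rex), ready(rex), metal(y) => valid(rex)]; R10 [wooden(y), penguin(rex) => large(rex)]. New: valid(rex), large(rex).
Round 2: R2 [valid(rex) => bird(y)]. New: bird(y).
Round 3: R6 [bird(y), wooden(y) => cold(item1)]. New: cold(item1).
Round 4: R8 [cold(item1), ready(rex) => closed(rex)]. New: closed(rex).
Round 5: R4 [closed(rex), metal(y) => active(rex)]. New: active(rex).
closed(rex) appears in round 4, so it is derivable.

yes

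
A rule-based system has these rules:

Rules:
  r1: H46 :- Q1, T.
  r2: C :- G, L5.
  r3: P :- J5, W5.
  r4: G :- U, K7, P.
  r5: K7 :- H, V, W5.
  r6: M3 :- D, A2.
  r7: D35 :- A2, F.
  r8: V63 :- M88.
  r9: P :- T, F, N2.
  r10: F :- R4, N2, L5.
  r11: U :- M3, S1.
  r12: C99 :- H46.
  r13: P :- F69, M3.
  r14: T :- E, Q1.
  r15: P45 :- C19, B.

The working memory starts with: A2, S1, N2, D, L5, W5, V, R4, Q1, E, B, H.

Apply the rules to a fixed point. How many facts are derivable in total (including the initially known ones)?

23

Round 1: r5 [K7 :- H, V, W5.]; r6 [M3 :- D, A2.]; r10 [F :- R4, N2, L5.]; r14 [T :- E, Q1.]. New: K7, M3, F, T.
Round 2: r1 [H46 :- Q1, T.]; r7 [D35 :- A2, F.]; r9 [P :- T, F, N2.]; r11 [U :- M3, S1.]. New: H46, D35, P, U.
Round 3: r4 [G :- U, K7, P.]; r12 [C99 :- H46.]. New: G, C99.
Round 4: r2 [C :- G, L5.]. New: C.
Closure: {A2, B, C, C99, D, D35, E, F, G, H, H46, K7, L5, M3, N2, P, Q1, R4, S1, T, U, V, W5} — 23 facts.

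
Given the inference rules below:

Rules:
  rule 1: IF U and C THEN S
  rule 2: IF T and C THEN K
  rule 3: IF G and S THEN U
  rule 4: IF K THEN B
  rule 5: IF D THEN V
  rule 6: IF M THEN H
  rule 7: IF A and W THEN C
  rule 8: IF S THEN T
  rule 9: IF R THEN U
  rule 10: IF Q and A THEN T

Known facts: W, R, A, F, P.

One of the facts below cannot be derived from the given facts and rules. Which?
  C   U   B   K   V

Round 1: rule 7 [IF A and W THEN C]; rule 9 [IF R THEN U]. Adds C, U.
Round 2: rule 1 [IF U and C THEN S]. Adds S.
Round 3: rule 8 [IF S THEN T]. Adds T.
Round 4: rule 2 [IF T and C THEN K]. Adds K.
Round 5: rule 4 [IF K THEN B]. Adds B.
Derived: C (round 1), B (round 5), U (round 1), K (round 4). V never appears in any round.

V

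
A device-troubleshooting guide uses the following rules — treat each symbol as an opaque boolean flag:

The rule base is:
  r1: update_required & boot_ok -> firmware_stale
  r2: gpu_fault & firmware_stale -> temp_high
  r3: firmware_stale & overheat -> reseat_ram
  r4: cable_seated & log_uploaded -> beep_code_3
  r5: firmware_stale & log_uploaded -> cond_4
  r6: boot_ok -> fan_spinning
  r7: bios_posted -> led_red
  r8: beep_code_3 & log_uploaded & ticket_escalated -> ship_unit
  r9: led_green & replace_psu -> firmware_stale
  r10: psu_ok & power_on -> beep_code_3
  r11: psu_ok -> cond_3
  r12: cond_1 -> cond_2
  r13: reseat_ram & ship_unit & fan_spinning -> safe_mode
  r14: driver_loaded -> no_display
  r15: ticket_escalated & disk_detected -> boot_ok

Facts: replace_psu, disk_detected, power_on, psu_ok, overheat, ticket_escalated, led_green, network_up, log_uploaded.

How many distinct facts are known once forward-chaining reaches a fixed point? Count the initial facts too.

18

Round 1 fires r9, r10, r11, r15, giving firmware_stale, beep_code_3, cond_3, boot_ok.
Round 2 fires r3, r5, r6, r8, giving reseat_ram, cond_4, fan_spinning, ship_unit.
Round 3 fires r13, giving safe_mode.
Closure: {beep_code_3, boot_ok, cond_3, cond_4, disk_detected, fan_spinning, firmware_stale, led_green, log_uploaded, network_up, overheat, power_on, psu_ok, replace_psu, reseat_ram, safe_mode, ship_unit, ticket_escalated} — 18 facts.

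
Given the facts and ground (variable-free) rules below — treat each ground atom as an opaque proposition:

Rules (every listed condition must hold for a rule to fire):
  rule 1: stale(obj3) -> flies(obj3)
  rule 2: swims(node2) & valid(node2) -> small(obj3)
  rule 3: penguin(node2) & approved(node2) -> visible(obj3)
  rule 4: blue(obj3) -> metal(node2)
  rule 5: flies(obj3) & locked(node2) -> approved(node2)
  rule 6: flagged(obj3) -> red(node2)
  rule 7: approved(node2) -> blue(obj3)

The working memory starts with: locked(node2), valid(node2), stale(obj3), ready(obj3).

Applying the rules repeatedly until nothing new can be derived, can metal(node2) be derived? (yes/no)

yes

Round 1 fires rule 1, giving flies(obj3).
Round 2 fires rule 5, giving approved(node2).
Round 3 fires rule 7, giving blue(obj3).
Round 4 fires rule 4, giving metal(node2).
metal(node2) appears in round 4, so it is derivable.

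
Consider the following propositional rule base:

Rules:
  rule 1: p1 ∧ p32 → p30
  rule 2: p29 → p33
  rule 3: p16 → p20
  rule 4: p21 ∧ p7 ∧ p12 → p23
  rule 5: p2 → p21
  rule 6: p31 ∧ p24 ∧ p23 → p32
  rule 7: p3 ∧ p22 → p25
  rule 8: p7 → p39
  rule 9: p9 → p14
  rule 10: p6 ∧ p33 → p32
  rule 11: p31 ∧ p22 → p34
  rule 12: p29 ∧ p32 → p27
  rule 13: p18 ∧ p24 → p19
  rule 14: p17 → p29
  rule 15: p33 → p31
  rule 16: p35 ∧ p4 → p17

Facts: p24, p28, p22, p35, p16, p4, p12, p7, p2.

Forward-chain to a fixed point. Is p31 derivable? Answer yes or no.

Round 1 fires rule 3, rule 5, rule 8, rule 16, giving p20, p21, p39, p17.
Round 2 fires rule 4, rule 14, giving p23, p29.
Round 3 fires rule 2, giving p33.
Round 4 fires rule 15, giving p31.
Round 5 fires rule 6, rule 11, giving p32, p34.
Round 6 fires rule 12, giving p27.
p31 appears in round 4, so it is derivable.

yes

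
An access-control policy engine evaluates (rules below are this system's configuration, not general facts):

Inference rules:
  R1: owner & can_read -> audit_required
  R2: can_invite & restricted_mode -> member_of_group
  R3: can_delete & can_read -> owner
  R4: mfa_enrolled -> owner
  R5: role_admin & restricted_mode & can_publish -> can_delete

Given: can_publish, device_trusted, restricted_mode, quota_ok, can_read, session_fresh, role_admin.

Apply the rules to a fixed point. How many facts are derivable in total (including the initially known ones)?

10

Round 1: R5 [role_admin & restricted_mode & can_publish -> can_delete]. Adds can_delete.
Round 2: R3 [can_delete & can_read -> owner]. Adds owner.
Round 3: R1 [owner & can_read -> audit_required]. Adds audit_required.
Closure: {audit_required, can_delete, can_publish, can_read, device_trusted, owner, quota_ok, restricted_mode, role_admin, session_fresh} — 10 facts.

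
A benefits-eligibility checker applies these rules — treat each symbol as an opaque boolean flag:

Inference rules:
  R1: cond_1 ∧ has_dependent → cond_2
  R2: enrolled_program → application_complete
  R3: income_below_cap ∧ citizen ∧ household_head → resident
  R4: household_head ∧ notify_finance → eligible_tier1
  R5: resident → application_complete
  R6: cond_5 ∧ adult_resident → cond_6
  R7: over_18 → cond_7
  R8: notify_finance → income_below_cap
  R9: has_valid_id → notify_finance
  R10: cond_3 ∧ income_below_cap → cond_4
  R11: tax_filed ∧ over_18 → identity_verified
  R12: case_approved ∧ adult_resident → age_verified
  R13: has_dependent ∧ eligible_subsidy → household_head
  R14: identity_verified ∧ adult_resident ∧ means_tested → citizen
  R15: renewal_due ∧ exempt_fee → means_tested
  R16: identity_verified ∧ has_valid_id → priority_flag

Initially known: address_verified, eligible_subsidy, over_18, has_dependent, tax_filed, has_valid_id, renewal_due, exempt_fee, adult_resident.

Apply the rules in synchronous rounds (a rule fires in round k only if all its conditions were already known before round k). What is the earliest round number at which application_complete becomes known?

Round 1 fires R7, R9, R11, R13, R15, giving cond_7, notify_finance, identity_verified, household_head, means_tested.
Round 2 fires R4, R8, R14, R16, giving eligible_tier1, income_below_cap, citizen, priority_flag.
Round 3 fires R3, giving resident.
Round 4 fires R5, giving application_complete.
application_complete first appears in round 4.

4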